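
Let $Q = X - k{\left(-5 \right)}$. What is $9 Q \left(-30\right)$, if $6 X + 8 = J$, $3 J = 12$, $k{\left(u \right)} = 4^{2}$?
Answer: $4500$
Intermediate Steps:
$k{\left(u \right)} = 16$
$J = 4$ ($J = \frac{1}{3} \cdot 12 = 4$)
$X = - \frac{2}{3}$ ($X = - \frac{4}{3} + \frac{1}{6} \cdot 4 = - \frac{4}{3} + \frac{2}{3} = - \frac{2}{3} \approx -0.66667$)
$Q = - \frac{50}{3}$ ($Q = - \frac{2}{3} - 16 = - \frac{50}{3} \approx -16.667$)
$9 Q \left(-30\right) = 9 \left(- \frac{50}{3}\right) \left(-30\right) = \left(-150\right) \left(-30\right) = 4500$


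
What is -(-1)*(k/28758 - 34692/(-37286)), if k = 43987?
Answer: 1318885909/536135394 ≈ 2.4600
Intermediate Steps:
-(-1)*(k/28758 - 34692/(-37286)) = -(-1)*(43987/28758 - 34692/(-37286)) = -(-1)*(43987*(1/28758) - 34692*(-1/37286)) = -(-1)*(43987/28758 + 17346/18643) = -(-1)*1318885909/536135394 = -1*(-1318885909/536135394) = 1318885909/536135394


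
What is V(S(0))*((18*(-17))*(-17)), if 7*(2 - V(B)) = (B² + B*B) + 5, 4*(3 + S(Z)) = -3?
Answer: -397953/28 ≈ -14213.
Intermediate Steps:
S(Z) = -15/4 (S(Z) = -3 + (¼)*(-3) = -3 - ¾ = -15/4)
V(B) = 9/7 - 2*B²/7 (V(B) = 2 - ((B² + B*B) + 5)/7 = 2 - ((B² + B²) + 5)/7 = 2 - (2*B² + 5)/7 = 2 - (5 + 2*B²)/7 = 2 + (-5/7 - 2*B²/7) = 9/7 - 2*B²/7)
V(S(0))*((18*(-17))*(-17)) = (9/7 - 2*(-15/4)²/7)*((18*(-17))*(-17)) = (9/7 - 2/7*225/16)*(-306*(-17)) = (9/7 - 225/56)*5202 = -153/56*5202 = -397953/28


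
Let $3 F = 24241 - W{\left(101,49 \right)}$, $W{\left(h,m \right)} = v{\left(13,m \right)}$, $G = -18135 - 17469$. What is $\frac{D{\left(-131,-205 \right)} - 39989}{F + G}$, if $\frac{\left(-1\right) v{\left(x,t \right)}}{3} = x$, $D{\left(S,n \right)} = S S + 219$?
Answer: $\frac{67827}{82532} \approx 0.82183$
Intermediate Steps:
$D{\left(S,n \right)} = 219 + S^{2}$ ($D{\left(S,n \right)} = S^{2} + 219 = 219 + S^{2}$)
$G = -35604$
$v{\left(x,t \right)} = - 3 x$
$W{\left(h,m \right)} = -39$ ($W{\left(h,m \right)} = \left(-3\right) 13 = -39$)
$F = \frac{24280}{3}$ ($F = \frac{24241 - -39}{3} = \frac{24241 + 39}{3} = \frac{1}{3} \cdot 24280 = \frac{24280}{3} \approx 8093.3$)
$\frac{D{\left(-131,-205 \right)} - 39989}{F + G} = \frac{\left(219 + \left(-131\right)^{2}\right) - 39989}{\frac{24280}{3} - 35604} = \frac{\left(219 + 17161\right) - 39989}{- \frac{82532}{3}} = \left(17380 - 39989\right) \left(- \frac{3}{82532}\right) = \left(-22609\right) \left(- \frac{3}{82532}\right) = \frac{67827}{82532}$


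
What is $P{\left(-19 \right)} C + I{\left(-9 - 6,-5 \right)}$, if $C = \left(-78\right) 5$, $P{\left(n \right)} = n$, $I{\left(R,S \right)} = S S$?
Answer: $7435$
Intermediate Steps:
$I{\left(R,S \right)} = S^{2}$
$C = -390$
$P{\left(-19 \right)} C + I{\left(-9 - 6,-5 \right)} = \left(-19\right) \left(-390\right) + \left(-5\right)^{2} = 7410 + 25 = 7435$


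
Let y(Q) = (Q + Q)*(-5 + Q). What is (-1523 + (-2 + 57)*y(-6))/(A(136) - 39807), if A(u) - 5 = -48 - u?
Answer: -5737/39986 ≈ -0.14348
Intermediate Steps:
A(u) = -43 - u (A(u) = 5 + (-48 - u) = -43 - u)
y(Q) = 2*Q*(-5 + Q) (y(Q) = (2*Q)*(-5 + Q) = 2*Q*(-5 + Q))
(-1523 + (-2 + 57)*y(-6))/(A(136) - 39807) = (-1523 + (-2 + 57)*(2*(-6)*(-5 - 6)))/((-43 - 1*136) - 39807) = (-1523 + 55*(2*(-6)*(-11)))/((-43 - 136) - 39807) = (-1523 + 55*132)/(-179 - 39807) = (-1523 + 7260)/(-39986) = 5737*(-1/39986) = -5737/39986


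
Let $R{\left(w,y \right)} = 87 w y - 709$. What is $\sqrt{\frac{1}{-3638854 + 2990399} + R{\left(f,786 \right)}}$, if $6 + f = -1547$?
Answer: $\frac{3 i \sqrt{4961732321339631370}}{648455} \approx 10305.0 i$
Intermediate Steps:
$f = -1553$ ($f = -6 - 1547 = -1553$)
$R{\left(w,y \right)} = -709 + 87 w y$ ($R{\left(w,y \right)} = 87 w y - 709 = -709 + 87 w y$)
$\sqrt{\frac{1}{-3638854 + 2990399} + R{\left(f,786 \right)}} = \sqrt{\frac{1}{-3638854 + 2990399} + \left(-709 + 87 \left(-1553\right) 786\right)} = \sqrt{\frac{1}{-648455} - 106197955} = \sqrt{- \frac{1}{648455} - 106197955} = \sqrt{- \frac{68864594909526}{648455}} = \frac{3 i \sqrt{4961732321339631370}}{648455}$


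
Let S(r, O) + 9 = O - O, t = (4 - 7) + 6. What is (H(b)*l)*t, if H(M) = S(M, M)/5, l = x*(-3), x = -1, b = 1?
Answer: -81/5 ≈ -16.200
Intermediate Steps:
t = 3 (t = -3 + 6 = 3)
S(r, O) = -9 (S(r, O) = -9 + (O - O) = -9 + 0 = -9)
l = 3 (l = -1*(-3) = 3)
H(M) = -9/5
(H(b)*l)*t = -9/5*3*3 = -27/5*3 = -81/5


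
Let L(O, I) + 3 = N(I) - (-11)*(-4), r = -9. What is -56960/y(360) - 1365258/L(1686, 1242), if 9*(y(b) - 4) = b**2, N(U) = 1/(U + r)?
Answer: 3030482682757/104338975 ≈ 29045.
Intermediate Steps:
N(U) = 1/(-9 + U) (N(U) = 1/(U - 9) = 1/(-9 + U))
L(O, I) = -47 + 1/(-9 + I) (L(O, I) = -3 + (1/(-9 + I) - (-11)*(-4)) = -3 + (1/(-9 + I) - 1*44) = -3 + (1/(-9 + I) - 44) = -3 + (-44 + 1/(-9 + I)) = -47 + 1/(-9 + I))
y(b) = 4 + b**2/9
-56960/y(360) - 1365258/L(1686, 1242) = -56960/(4 + (1/9)*360**2) - 1365258*(-9 + 1242)/(424 - 47*1242) = -56960/(4 + (1/9)*129600) - 1365258*1233/(424 - 58374) = -56960/(4 + 14400) - 1365258/((1/1233)*(-57950)) = -56960/14404 - 1365258/(-57950/1233) = -56960*1/14404 - 1365258*(-1233/57950) = -14240/3601 + 841681557/28975 = 3030482682757/104338975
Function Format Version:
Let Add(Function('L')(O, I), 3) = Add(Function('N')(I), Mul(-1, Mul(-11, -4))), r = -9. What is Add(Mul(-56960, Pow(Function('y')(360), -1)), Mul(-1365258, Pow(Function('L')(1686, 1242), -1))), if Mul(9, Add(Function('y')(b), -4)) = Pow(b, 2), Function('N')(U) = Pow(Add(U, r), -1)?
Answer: Rational(3030482682757, 104338975) ≈ 29045.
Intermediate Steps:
Function('N')(U) = Pow(Add(-9, U), -1) (Function('N')(U) = Pow(Add(U, -9), -1) = Pow(Add(-9, U), -1))
Function('L')(O, I) = Add(-47, Pow(Add(-9, I), -1)) (Function('L')(O, I) = Add(-3, Add(Pow(Add(-9, I), -1), Mul(-1, Mul(-11, -4)))) = Add(-3, Add(Pow(Add(-9, I), -1), Mul(-1, 44))) = Add(-3, Add(Pow(Add(-9, I), -1), -44)) = Add(-3, Add(-44, Pow(Add(-9, I), -1))) = Add(-47, Pow(Add(-9, I), -1)))
Function('y')(b) = Add(4, Mul(Rational(1, 9), Pow(b, 2)))
Add(Mul(-56960, Pow(Function('y')(360), -1)), Mul(-1365258, Pow(Function('L')(1686, 1242), -1))) = Add(Mul(-56960, Pow(Add(4, Mul(Rational(1, 9), Pow(360, 2))), -1)), Mul(-1365258, Pow(Mul(Pow(Add(-9, 1242), -1), Add(424, Mul(-47, 1242))), -1))) = Add(Mul(-56960, Pow(Add(4, Mul(Rational(1, 9), 129600)), -1)), Mul(-1365258, Pow(Mul(Pow(1233, -1), Add(424, -58374)), -1))) = Add(Mul(-56960, Pow(Add(4, 14400), -1)), Mul(-1365258, Pow(Mul(Rational(1, 1233), -57950), -1))) = Add(Mul(-56960, Pow(14404, -1)), Mul(-1365258, Pow(Rational(-57950, 1233), -1))) = Add(Mul(-56960, Rational(1, 14404)), Mul(-1365258, Rational(-1233, 57950))) = Add(Rational(-14240, 3601), Rational(841681557, 28975)) = Rational(3030482682757, 104338975)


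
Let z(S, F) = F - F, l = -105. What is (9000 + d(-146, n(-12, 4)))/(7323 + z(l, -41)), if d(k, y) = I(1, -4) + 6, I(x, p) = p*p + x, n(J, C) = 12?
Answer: 9023/7323 ≈ 1.2321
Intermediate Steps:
z(S, F) = 0
I(x, p) = x + p**2 (I(x, p) = p**2 + x = x + p**2)
d(k, y) = 23 (d(k, y) = (1 + (-4)**2) + 6 = (1 + 16) + 6 = 17 + 6 = 23)
(9000 + d(-146, n(-12, 4)))/(7323 + z(l, -41)) = (9000 + 23)/(7323 + 0) = 9023/7323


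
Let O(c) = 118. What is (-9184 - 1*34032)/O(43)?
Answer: -21608/59 ≈ -366.24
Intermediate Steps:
(-9184 - 1*34032)/O(43) = (-9184 - 1*34032)/118 = (-9184 - 34032)*(1/118) = -43216*1/118 = -21608/59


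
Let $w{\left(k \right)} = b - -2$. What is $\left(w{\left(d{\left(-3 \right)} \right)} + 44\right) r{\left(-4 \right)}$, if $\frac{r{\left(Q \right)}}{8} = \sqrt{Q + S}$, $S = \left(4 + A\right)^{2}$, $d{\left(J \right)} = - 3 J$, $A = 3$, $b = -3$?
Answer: $1032 \sqrt{5} \approx 2307.6$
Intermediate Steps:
$S = 49$ ($S = \left(4 + 3\right)^{2} = 7^{2} = 49$)
$r{\left(Q \right)} = 8 \sqrt{49 + Q}$ ($r{\left(Q \right)} = 8 \sqrt{Q + 49} = 8 \sqrt{49 + Q}$)
$w{\left(k \right)} = -1$ ($w{\left(k \right)} = -3 - -2 = -3 + 2 = -1$)
$\left(w{\left(d{\left(-3 \right)} \right)} + 44\right) r{\left(-4 \right)} = \left(-1 + 44\right) 8 \sqrt{49 - 4} = 43 \cdot 8 \sqrt{45} = 43 \cdot 8 \cdot 3 \sqrt{5} = 43 \cdot 24 \sqrt{5} = 1032 \sqrt{5}$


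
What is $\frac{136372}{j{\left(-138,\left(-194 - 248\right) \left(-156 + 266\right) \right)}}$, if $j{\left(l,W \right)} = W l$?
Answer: $\frac{34093}{1677390} \approx 0.020325$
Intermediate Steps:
$\frac{136372}{j{\left(-138,\left(-194 - 248\right) \left(-156 + 266\right) \right)}} = \frac{136372}{\left(-194 - 248\right) \left(-156 + 266\right) \left(-138\right)} = \frac{136372}{\left(-442\right) 110 \left(-138\right)} = \frac{136372}{\left(-48620\right) \left(-138\right)} = \frac{136372}{6709560} = 136372 \cdot \frac{1}{6709560} = \frac{34093}{1677390}$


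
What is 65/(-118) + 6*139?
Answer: 98347/118 ≈ 833.45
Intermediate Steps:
65/(-118) + 6*139 = 65*(-1/118) + 834 = -65/118 + 834 = 98347/118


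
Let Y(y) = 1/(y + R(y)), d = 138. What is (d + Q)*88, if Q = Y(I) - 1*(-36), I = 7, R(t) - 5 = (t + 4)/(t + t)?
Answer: 2742080/179 ≈ 15319.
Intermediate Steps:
R(t) = 5 + (4 + t)/(2*t) (R(t) = 5 + (t + 4)/(t + t) = 5 + (4 + t)/((2*t)) = 5 + (4 + t)*(1/(2*t)) = 5 + (4 + t)/(2*t))
Y(y) = 1/(11/2 + y + 2/y) (Y(y) = 1/(y + (11/2 + 2/y)) = 1/(11/2 + y + 2/y))
Q = 6458/179 (Q = 2*7/(4 + 2*7**2 + 11*7) - 1*(-36) = 2*7/(4 + 2*49 + 77) + 36 = 2*7/(4 + 98 + 77) + 36 = 2*7/179 + 36 = 2*7*(1/179) + 36 = 14/179 + 36 = 6458/179 ≈ 36.078)
(d + Q)*88 = (138 + 6458/179)*88 = (31160/179)*88 = 2742080/179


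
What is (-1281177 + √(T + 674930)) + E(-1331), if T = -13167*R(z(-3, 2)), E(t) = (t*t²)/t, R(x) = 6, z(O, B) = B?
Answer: 490384 + 2*√148982 ≈ 4.9116e+5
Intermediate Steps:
E(t) = t² (E(t) = t³/t = t²)
T = -79002 (T = -13167*6 = -79002)
(-1281177 + √(T + 674930)) + E(-1331) = (-1281177 + √(-79002 + 674930)) + (-1331)² = (-1281177 + √595928) + 1771561 = (-1281177 + 2*√148982) + 1771561 = 490384 + 2*√148982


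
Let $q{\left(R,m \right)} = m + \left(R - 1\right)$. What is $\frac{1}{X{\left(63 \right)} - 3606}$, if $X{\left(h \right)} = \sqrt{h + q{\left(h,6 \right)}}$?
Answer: $- \frac{3606}{13003105} - \frac{\sqrt{131}}{13003105} \approx -0.0002782$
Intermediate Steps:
$q{\left(R,m \right)} = -1 + R + m$ ($q{\left(R,m \right)} = m + \left(-1 + R\right) = -1 + R + m$)
$X{\left(h \right)} = \sqrt{5 + 2 h}$ ($X{\left(h \right)} = \sqrt{h + \left(-1 + h + 6\right)} = \sqrt{h + \left(5 + h\right)} = \sqrt{5 + 2 h}$)
$\frac{1}{X{\left(63 \right)} - 3606} = \frac{1}{\sqrt{5 + 2 \cdot 63} - 3606} = \frac{1}{\sqrt{5 + 126} - 3606} = \frac{1}{\sqrt{131} - 3606} = \frac{1}{-3606 + \sqrt{131}}$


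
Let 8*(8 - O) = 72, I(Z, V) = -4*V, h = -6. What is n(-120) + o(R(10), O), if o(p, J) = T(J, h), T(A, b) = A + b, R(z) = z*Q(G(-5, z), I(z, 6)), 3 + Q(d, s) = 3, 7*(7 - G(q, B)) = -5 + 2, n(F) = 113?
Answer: 106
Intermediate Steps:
O = -1 (O = 8 - ⅛*72 = 8 - 9 = -1)
G(q, B) = 52/7 (G(q, B) = 7 - (-5 + 2)/7 = 7 - ⅐*(-3) = 7 + 3/7 = 52/7)
Q(d, s) = 0 (Q(d, s) = -3 + 3 = 0)
R(z) = 0 (R(z) = z*0 = 0)
o(p, J) = -6 + J (o(p, J) = J - 6 = -6 + J)
n(-120) + o(R(10), O) = 113 + (-6 - 1) = 113 - 7 = 106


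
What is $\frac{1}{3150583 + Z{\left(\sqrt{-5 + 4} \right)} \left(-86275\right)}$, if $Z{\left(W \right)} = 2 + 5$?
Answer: $\frac{1}{2546658} \approx 3.9267 \cdot 10^{-7}$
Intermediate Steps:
$Z{\left(W \right)} = 7$
$\frac{1}{3150583 + Z{\left(\sqrt{-5 + 4} \right)} \left(-86275\right)} = \frac{1}{3150583 + 7 \left(-86275\right)} = \frac{1}{3150583 - 603925} = \frac{1}{2546658}$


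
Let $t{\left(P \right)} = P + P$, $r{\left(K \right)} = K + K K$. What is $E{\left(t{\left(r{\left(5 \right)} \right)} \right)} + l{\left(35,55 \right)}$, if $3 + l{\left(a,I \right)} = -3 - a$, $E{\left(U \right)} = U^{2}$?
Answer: $3559$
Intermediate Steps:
$r{\left(K \right)} = K + K^{2}$
$t{\left(P \right)} = 2 P$
$l{\left(a,I \right)} = -6 - a$ ($l{\left(a,I \right)} = -3 - \left(3 + a\right) = -6 - a$)
$E{\left(t{\left(r{\left(5 \right)} \right)} \right)} + l{\left(35,55 \right)} = \left(2 \cdot 5 \left(1 + 5\right)\right)^{2} - 41 = \left(2 \cdot 5 \cdot 6\right)^{2} - 41 = \left(2 \cdot 30\right)^{2} - 41 = 60^{2} - 41 = 3600 - 41 = 3559$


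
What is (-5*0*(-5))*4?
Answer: 0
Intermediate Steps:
(-5*0*(-5))*4 = (0*(-5))*4 = 0*4 = 0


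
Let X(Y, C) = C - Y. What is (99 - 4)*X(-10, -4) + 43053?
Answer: 43623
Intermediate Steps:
(99 - 4)*X(-10, -4) + 43053 = (99 - 4)*(-4 - 1*(-10)) + 43053 = 95*(-4 + 10) + 43053 = 95*6 + 43053 = 570 + 43053 = 43623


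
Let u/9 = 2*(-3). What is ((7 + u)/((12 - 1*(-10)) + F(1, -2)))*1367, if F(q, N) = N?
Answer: -64249/20 ≈ -3212.4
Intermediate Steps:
u = -54 (u = 9*(2*(-3)) = 9*(-6) = -54)
((7 + u)/((12 - 1*(-10)) + F(1, -2)))*1367 = ((7 - 54)/((12 - 1*(-10)) - 2))*1367 = -47/((12 + 10) - 2)*1367 = -47/(22 - 2)*1367 = -47/20*1367 = -64249/20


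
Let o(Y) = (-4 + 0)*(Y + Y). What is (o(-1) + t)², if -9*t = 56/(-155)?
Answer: 125798656/1946025 ≈ 64.644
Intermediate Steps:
o(Y) = -8*Y
t = 56/1395 (t = -56/(9*(-155)) = -56*(-1)/(9*155) = -⅑*(-56/155) = 56/1395 ≈ 0.040143)
(o(-1) + t)² = (-8*(-1) + 56/1395)² = (8 + 56/1395)² = (11216/1395)² = 125798656/1946025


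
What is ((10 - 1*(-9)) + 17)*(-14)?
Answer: -504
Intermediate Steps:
((10 - 1*(-9)) + 17)*(-14) = ((10 + 9) + 17)*(-14) = (19 + 17)*(-14) = 36*(-14) = -504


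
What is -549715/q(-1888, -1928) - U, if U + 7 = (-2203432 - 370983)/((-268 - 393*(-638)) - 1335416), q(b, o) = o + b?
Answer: 2279890763/15333960 ≈ 148.68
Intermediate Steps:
q(b, o) = b + o
U = -1004047/216990 (U = -7 + (-2203432 - 370983)/((-268 - 393*(-638)) - 1335416) = -7 - 2574415/((-268 + 250734) - 1335416) = -7 - 2574415/(250466 - 1335416) = -7 - 2574415/(-1084950) = -7 - 2574415*(-1/1084950) = -7 + 514883/216990 = -1004047/216990 ≈ -4.6272)
-549715/q(-1888, -1928) - U = -549715/(-1888 - 1928) - 1*(-1004047/216990) = -549715/(-3816) + 1004047/216990 = -549715*(-1/3816) + 1004047/216990 = 549715/3816 + 1004047/216990 = 2279890763/15333960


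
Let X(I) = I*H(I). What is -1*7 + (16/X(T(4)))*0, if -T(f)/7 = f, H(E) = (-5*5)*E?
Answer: -7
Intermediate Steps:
H(E) = -25*E
T(f) = -7*f
X(I) = -25*I² (X(I) = I*(-25*I) = -25*I²)
-1*7 + (16/X(T(4)))*0 = -1*7 + (16/((-25*(-7*4)²)))*0 = -7 + (16/((-25*(-28)²)))*0 = -7 + (16/((-25*784)))*0 = -7 + (16/(-19600))*0 = -7 + (16*(-1/19600))*0 = -7 - 1/1225*0 = -7 + 0 = -7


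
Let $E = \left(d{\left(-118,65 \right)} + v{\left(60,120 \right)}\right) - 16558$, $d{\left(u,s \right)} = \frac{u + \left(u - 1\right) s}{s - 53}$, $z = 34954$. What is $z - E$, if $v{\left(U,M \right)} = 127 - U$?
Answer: $\frac{625193}{12} \approx 52099.0$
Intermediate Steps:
$d{\left(u,s \right)} = \frac{u + s \left(-1 + u\right)}{-53 + s}$ ($d{\left(u,s \right)} = \frac{u + \left(-1 + u\right) s}{-53 + s} = \frac{u + s \left(-1 + u\right)}{-53 + s}$)
$E = - \frac{205745}{12}$ ($E = \left(\frac{-118 - 65 + 65 \left(-118\right)}{-53 + 65} + \left(127 - 60\right)\right) - 16558 = \left(\frac{-118 - 65 - 7670}{12} + \left(127 - 60\right)\right) - 16558 = \left(\frac{1}{12} \left(-7853\right) + 67\right) - 16558 = \left(- \frac{7853}{12} + 67\right) - 16558 = - \frac{7049}{12} - 16558 = - \frac{205745}{12} \approx -17145.0$)
$z - E = 34954 - - \frac{205745}{12} = 34954 + \frac{205745}{12} = \frac{625193}{12}$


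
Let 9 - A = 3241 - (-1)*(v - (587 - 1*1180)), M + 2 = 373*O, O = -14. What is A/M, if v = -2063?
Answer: 881/2612 ≈ 0.33729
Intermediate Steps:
M = -5224 (M = -2 + 373*(-14) = -2 - 5222 = -5224)
A = -1762 (A = 9 - (3241 - (-1)*(-2063 - (587 - 1*1180))) = 9 - (3241 - (-1)*(-2063 - (587 - 1180))) = 9 - (3241 - (-1)*(-2063 - 1*(-593))) = 9 - (3241 - (-1)*(-2063 + 593)) = 9 - (3241 - (-1)*(-1470)) = 9 - (3241 - 1*1470) = 9 - (3241 - 1470) = 9 - 1*1771 = 9 - 1771 = -1762)
A/M = -1762/(-5224) = -1762*(-1/5224) = 881/2612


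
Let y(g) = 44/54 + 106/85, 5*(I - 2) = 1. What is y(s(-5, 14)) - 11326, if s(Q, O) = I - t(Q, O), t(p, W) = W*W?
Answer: -25988438/2295 ≈ -11324.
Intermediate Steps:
t(p, W) = W²
I = 11/5 (I = 2 + (⅕)*1 = 2 + ⅕ = 11/5 ≈ 2.2000)
s(Q, O) = 11/5 - O²
y(g) = 4732/2295 (y(g) = 44*(1/54) + 106*(1/85) = 22/27 + 106/85 = 4732/2295)
y(s(-5, 14)) - 11326 = 4732/2295 - 11326 = -25988438/2295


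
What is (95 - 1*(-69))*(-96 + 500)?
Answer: 66256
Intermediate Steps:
(95 - 1*(-69))*(-96 + 500) = (95 + 69)*404 = 164*404 = 66256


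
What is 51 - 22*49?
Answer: -1027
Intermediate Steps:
51 - 22*49 = 51 - 1078 = -1027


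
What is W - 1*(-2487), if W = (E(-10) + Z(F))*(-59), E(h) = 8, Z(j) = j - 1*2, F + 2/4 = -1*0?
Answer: 4325/2 ≈ 2162.5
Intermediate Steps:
F = -½ (F = -½ - 1*0 = -½ + 0 = -½ ≈ -0.50000)
Z(j) = -2 + j (Z(j) = j - 2 = -2 + j)
W = -649/2 (W = (8 + (-2 - ½))*(-59) = (8 - 5/2)*(-59) = (11/2)*(-59) = -649/2 ≈ -324.50)
W - 1*(-2487) = -649/2 - 1*(-2487) = -649/2 + 2487 = 4325/2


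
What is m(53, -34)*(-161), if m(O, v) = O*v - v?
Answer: 284648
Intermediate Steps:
m(O, v) = -v + O*v
m(53, -34)*(-161) = -34*(-1 + 53)*(-161) = -34*52*(-161) = -1768*(-161) = 284648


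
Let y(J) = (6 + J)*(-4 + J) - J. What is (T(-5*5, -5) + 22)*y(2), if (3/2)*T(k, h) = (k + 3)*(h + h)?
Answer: -3036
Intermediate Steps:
T(k, h) = 4*h*(3 + k)/3 (T(k, h) = 2*((k + 3)*(h + h))/3 = 2*((3 + k)*(2*h))/3 = 2*(2*h*(3 + k))/3 = 4*h*(3 + k)/3)
y(J) = -J + (-4 + J)*(6 + J) (y(J) = (-4 + J)*(6 + J) - J = -J + (-4 + J)*(6 + J))
(T(-5*5, -5) + 22)*y(2) = ((4/3)*(-5)*(3 - 5*5) + 22)*(-24 + 2 + 2**2) = ((4/3)*(-5)*(3 - 25) + 22)*(-24 + 2 + 4) = ((4/3)*(-5)*(-22) + 22)*(-18) = (440/3 + 22)*(-18) = (506/3)*(-18) = -3036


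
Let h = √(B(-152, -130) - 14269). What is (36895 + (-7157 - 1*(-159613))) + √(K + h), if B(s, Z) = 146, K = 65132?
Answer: 189351 + √(65132 + I*√14123) ≈ 1.8961e+5 + 0.23283*I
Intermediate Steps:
h = I*√14123 (h = √(146 - 14269) = √(-14123) = I*√14123 ≈ 118.84*I)
(36895 + (-7157 - 1*(-159613))) + √(K + h) = (36895 + (-7157 - 1*(-159613))) + √(65132 + I*√14123) = (36895 + (-7157 + 159613)) + √(65132 + I*√14123) = (36895 + 152456) + √(65132 + I*√14123) = 189351 + √(65132 + I*√14123)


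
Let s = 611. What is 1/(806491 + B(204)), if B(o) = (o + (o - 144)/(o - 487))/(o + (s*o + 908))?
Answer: 8897237/7175541579785 ≈ 1.2399e-6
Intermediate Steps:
B(o) = (o + (-144 + o)/(-487 + o))/(908 + 612*o) (B(o) = (o + (o - 144)/(o - 487))/(o + (611*o + 908)) = (o + (-144 + o)/(-487 + o))/(o + (908 + 611*o)) = (o + (-144 + o)/(-487 + o))/(908 + 612*o))
1/(806491 + B(204)) = 1/(806491 + (-144 + 204² - 486*204)/(4*(-110549 - 74284*204 + 153*204²))) = 1/(806491 + (-144 + 41616 - 99144)/(4*(-110549 - 15153936 + 153*41616))) = 1/(806491 + (¼)*(-57672)/(-110549 - 15153936 + 6367248)) = 1/(806491 + (¼)*(-57672)/(-8897237)) = 1/(806491 + (¼)*(-1/8897237)*(-57672)) = 1/(806491 + 14418/8897237) = 1/(7175541579785/8897237) = 8897237/7175541579785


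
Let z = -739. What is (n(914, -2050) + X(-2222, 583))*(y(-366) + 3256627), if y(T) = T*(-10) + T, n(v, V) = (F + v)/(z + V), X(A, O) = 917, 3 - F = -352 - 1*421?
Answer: 8331781069983/2789 ≈ 2.9874e+9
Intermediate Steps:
F = 776 (F = 3 - (-352 - 1*421) = 3 - (-352 - 421) = 3 - 1*(-773) = 3 + 773 = 776)
n(v, V) = (776 + v)/(-739 + V)
y(T) = -9*T (y(T) = -10*T + T = -9*T)
(n(914, -2050) + X(-2222, 583))*(y(-366) + 3256627) = ((776 + 914)/(-739 - 2050) + 917)*(-9*(-366) + 3256627) = (1690/(-2789) + 917)*(3294 + 3256627) = (-1/2789*1690 + 917)*3259921 = (-1690/2789 + 917)*3259921 = (2555823/2789)*3259921 = 8331781069983/2789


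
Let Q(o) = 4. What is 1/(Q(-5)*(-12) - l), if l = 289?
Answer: -1/337 ≈ -0.0029674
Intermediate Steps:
1/(Q(-5)*(-12) - l) = 1/(4*(-12) - 1*289) = 1/(-48 - 289) = 1/(-337) = -1/337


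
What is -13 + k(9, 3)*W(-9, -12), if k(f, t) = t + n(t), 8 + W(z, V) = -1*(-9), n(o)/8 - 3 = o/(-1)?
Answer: -10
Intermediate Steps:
n(o) = 24 - 8*o (n(o) = 24 + 8*(o/(-1)) = 24 + 8*(o*(-1)) = 24 + 8*(-o) = 24 - 8*o)
W(z, V) = 1 (W(z, V) = -8 - 1*(-9) = -8 + 9 = 1)
k(f, t) = 24 - 7*t (k(f, t) = t + (24 - 8*t) = 24 - 7*t)
-13 + k(9, 3)*W(-9, -12) = -13 + (24 - 7*3)*1 = -13 + (24 - 21)*1 = -13 + 3*1 = -13 + 3 = -10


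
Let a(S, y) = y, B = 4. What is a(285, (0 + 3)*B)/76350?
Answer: 2/12725 ≈ 0.00015717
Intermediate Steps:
a(285, (0 + 3)*B)/76350 = ((0 + 3)*4)/76350 = (3*4)*(1/76350) = 12*(1/76350) = 2/12725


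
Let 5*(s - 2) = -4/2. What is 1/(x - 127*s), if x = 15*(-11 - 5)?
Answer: -5/2216 ≈ -0.0022563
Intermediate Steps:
s = 8/5 (s = 2 + (-4/2)/5 = 2 + (-4*½)/5 = 2 + (⅕)*(-2) = 2 - ⅖ = 8/5 ≈ 1.6000)
x = -240 (x = 15*(-16) = -240)
1/(x - 127*s) = 1/(-240 - 127*8/5) = 1/(-240 - 1016/5) = 1/(-2216/5) = -5/2216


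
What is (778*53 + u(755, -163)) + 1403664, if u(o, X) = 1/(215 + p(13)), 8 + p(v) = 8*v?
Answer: 449363279/311 ≈ 1.4449e+6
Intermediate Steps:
p(v) = -8 + 8*v
u(o, X) = 1/311 (u(o, X) = 1/(215 + (-8 + 8*13)) = 1/(215 + (-8 + 104)) = 1/(215 + 96) = 1/311)
(778*53 + u(755, -163)) + 1403664 = (778*53 + 1/311) + 1403664 = (41234 + 1/311) + 1403664 = 12823775/311 + 1403664 = 449363279/311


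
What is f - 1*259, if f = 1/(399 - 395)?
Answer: -1035/4 ≈ -258.75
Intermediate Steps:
f = 1/4 ≈ 0.25000
f - 1*259 = 1/4 - 1*259 = 1/4 - 259 = -1035/4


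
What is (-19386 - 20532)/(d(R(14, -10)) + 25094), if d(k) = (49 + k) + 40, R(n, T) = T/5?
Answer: -39918/25181 ≈ -1.5852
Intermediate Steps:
R(n, T) = T/5 (R(n, T) = T*(⅕) = T/5)
d(k) = 89 + k
(-19386 - 20532)/(d(R(14, -10)) + 25094) = (-19386 - 20532)/((89 + (⅕)*(-10)) + 25094) = -39918/((89 - 2) + 25094) = -39918/(87 + 25094) = -39918/25181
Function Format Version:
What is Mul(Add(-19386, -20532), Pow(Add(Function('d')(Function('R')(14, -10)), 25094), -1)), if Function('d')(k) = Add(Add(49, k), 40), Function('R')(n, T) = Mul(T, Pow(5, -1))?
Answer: Rational(-39918, 25181) ≈ -1.5852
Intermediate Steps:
Function('R')(n, T) = Mul(Rational(1, 5), T) (Function('R')(n, T) = Mul(T, Rational(1, 5)) = Mul(Rational(1, 5), T))
Function('d')(k) = Add(89, k)
Mul(Add(-19386, -20532), Pow(Add(Function('d')(Function('R')(14, -10)), 25094), -1)) = Mul(Add(-19386, -20532), Pow(Add(Add(89, Mul(Rational(1, 5), -10)), 25094), -1)) = Mul(-39918, Pow(Add(Add(89, -2), 25094), -1)) = Mul(-39918, Pow(Add(87, 25094), -1)) = Mul(-39918, Pow(25181, -1)) = Mul(-39918, Rational(1, 25181)) = Rational(-39918, 25181)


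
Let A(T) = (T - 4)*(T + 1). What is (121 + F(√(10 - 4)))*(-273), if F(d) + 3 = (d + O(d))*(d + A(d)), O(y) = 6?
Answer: -32214 + 2730*√6 ≈ -25527.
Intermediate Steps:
A(T) = (1 + T)*(-4 + T) (A(T) = (-4 + T)*(1 + T) = (1 + T)*(-4 + T))
F(d) = -3 + (6 + d)*(-4 + d² - 2*d) (F(d) = -3 + (d + 6)*(d + (-4 + d² - 3*d)) = -3 + (6 + d)*(-4 + d² - 2*d))
(121 + F(√(10 - 4)))*(-273) = (121 + (-27 + (√(10 - 4))³ - 16*√(10 - 4) + 4*(√(10 - 4))²))*(-273) = (121 + (-27 + (√6)³ - 16*√6 + 4*(√6)²))*(-273) = (121 + (-27 + 6*√6 - 16*√6 + 4*6))*(-273) = (121 + (-27 + 6*√6 - 16*√6 + 24))*(-273) = (121 + (-3 - 10*√6))*(-273) = (118 - 10*√6)*(-273) = -32214 + 2730*√6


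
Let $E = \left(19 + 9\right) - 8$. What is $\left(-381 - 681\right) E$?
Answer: $-21240$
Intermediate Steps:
$E = 20$ ($E = 28 - 8 = 20$)
$\left(-381 - 681\right) E = \left(-381 - 681\right) 20 = \left(-1062\right) 20 = -21240$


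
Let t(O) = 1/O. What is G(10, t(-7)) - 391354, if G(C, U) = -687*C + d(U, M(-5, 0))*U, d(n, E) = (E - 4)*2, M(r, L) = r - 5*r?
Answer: -2787600/7 ≈ -3.9823e+5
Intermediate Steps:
M(r, L) = -4*r
d(n, E) = -8 + 2*E (d(n, E) = (-4 + E)*2 = -8 + 2*E)
G(C, U) = -687*C + 32*U (G(C, U) = -687*C + (-8 + 2*(-4*(-5)))*U = -687*C + (-8 + 2*20)*U = -687*C + (-8 + 40)*U = -687*C + 32*U)
G(10, t(-7)) - 391354 = (-687*10 + 32/(-7)) - 391354 = (-6870 + 32*(-⅐)) - 391354 = (-6870 - 32/7) - 391354 = -48122/7 - 391354 = -2787600/7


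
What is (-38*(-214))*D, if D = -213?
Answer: -1732116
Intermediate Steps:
(-38*(-214))*D = -38*(-214)*(-213) = 8132*(-213) = -1732116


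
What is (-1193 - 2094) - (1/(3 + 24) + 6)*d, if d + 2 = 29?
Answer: -3450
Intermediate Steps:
d = 27 (d = -2 + 29 = 27)
(-1193 - 2094) - (1/(3 + 24) + 6)*d = (-1193 - 2094) - (1/(3 + 24) + 6)*27 = -3287 - (1/27 + 6)*27 = -3287 - 163*27/27 = -3287 - 1*163 = -3287 - 163 = -3450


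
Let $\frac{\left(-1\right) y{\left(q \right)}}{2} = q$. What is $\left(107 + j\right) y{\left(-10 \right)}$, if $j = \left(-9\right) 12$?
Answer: $-20$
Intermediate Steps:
$y{\left(q \right)} = - 2 q$
$j = -108$
$\left(107 + j\right) y{\left(-10 \right)} = \left(107 - 108\right) \left(\left(-2\right) \left(-10\right)\right) = \left(-1\right) 20 = -20$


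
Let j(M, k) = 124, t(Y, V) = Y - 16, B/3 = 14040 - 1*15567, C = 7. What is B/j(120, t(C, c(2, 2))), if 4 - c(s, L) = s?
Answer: -4581/124 ≈ -36.944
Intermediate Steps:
c(s, L) = 4 - s
B = -4581 (B = 3*(14040 - 1*15567) = 3*(14040 - 15567) = 3*(-1527) = -4581)
t(Y, V) = -16 + Y
B/j(120, t(C, c(2, 2))) = -4581/124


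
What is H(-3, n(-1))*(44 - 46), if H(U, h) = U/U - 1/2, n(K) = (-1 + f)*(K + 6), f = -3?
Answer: -1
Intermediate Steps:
n(K) = -24 - 4*K (n(K) = (-1 - 3)*(K + 6) = -4*(6 + K) = -24 - 4*K)
H(U, h) = 1/2 (H(U, h) = 1 - 1*1/2 = 1 - 1/2 = 1/2)
H(-3, n(-1))*(44 - 46) = (44 - 46)/2 = (1/2)*(-2) = -1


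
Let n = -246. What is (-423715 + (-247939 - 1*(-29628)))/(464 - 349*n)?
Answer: -321013/43159 ≈ -7.4379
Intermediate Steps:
(-423715 + (-247939 - 1*(-29628)))/(464 - 349*n) = (-423715 + (-247939 - 1*(-29628)))/(464 - 349*(-246)) = (-423715 + (-247939 + 29628))/(464 + 85854) = (-423715 - 218311)/86318 = -642026*1/86318 = -321013/43159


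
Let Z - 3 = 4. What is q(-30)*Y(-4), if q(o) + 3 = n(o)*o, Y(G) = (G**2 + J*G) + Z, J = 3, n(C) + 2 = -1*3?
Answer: 1617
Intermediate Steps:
n(C) = -5 (n(C) = -2 - 1*3 = -2 - 3 = -5)
Z = 7 (Z = 3 + 4 = 7)
Y(G) = 7 + G**2 + 3*G (Y(G) = (G**2 + 3*G) + 7 = 7 + G**2 + 3*G)
q(o) = -3 - 5*o
q(-30)*Y(-4) = (-3 - 5*(-30))*(7 + (-4)**2 + 3*(-4)) = (-3 + 150)*(7 + 16 - 12) = 147*11 = 1617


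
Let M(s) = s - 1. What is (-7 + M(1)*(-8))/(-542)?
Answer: 7/542 ≈ 0.012915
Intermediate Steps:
M(s) = -1 + s
(-7 + M(1)*(-8))/(-542) = (-7 + (-1 + 1)*(-8))/(-542) = (-7 + 0*(-8))*(-1/542) = (-7 + 0)*(-1/542) = -7*(-1/542) = 7/542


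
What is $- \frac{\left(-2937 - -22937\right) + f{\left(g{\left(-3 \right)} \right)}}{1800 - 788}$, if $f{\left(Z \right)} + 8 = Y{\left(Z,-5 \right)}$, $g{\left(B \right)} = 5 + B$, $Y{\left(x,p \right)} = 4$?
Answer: $- \frac{4999}{253} \approx -19.759$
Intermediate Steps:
$f{\left(Z \right)} = -4$ ($f{\left(Z \right)} = -8 + 4 = -4$)
$- \frac{\left(-2937 - -22937\right) + f{\left(g{\left(-3 \right)} \right)}}{1800 - 788} = - \frac{\left(-2937 - -22937\right) - 4}{1800 - 788} = - \frac{\left(-2937 + 22937\right) - 4}{1012} = - \frac{20000 - 4}{1012} = - \frac{19996}{1012} = \left(-1\right) \frac{4999}{253} = - \frac{4999}{253}$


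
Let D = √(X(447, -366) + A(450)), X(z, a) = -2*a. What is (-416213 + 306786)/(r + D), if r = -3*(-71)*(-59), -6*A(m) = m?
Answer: 458389703/52642944 + 109427*√73/52642944 ≈ 8.7253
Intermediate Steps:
A(m) = -m/6
r = -12567 (r = 213*(-59) = -12567)
D = 3*√73 (D = √(-2*(-366) - ⅙*450) = √(732 - 75) = √657 = 3*√73 ≈ 25.632)
(-416213 + 306786)/(r + D) = (-416213 + 306786)/(-12567 + 3*√73) = -109427/(-12567 + 3*√73)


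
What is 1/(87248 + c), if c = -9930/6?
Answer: 1/85593 ≈ 1.1683e-5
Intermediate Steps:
c = -1655 (c = -9930/6 = -4965*⅓ = -1655)
1/(87248 + c) = 1/(87248 - 1655) = 1/85593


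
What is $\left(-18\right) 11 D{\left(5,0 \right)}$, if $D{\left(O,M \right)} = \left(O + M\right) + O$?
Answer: $-1980$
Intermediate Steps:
$D{\left(O,M \right)} = M + 2 O$ ($D{\left(O,M \right)} = \left(M + O\right) + O = M + 2 O$)
$\left(-18\right) 11 D{\left(5,0 \right)} = \left(-18\right) 11 \left(0 + 2 \cdot 5\right) = - 198 \left(0 + 10\right) = \left(-198\right) 10 = -1980$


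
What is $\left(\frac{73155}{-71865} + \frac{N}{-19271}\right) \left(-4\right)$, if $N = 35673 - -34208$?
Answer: $\frac{245019736}{13189623} \approx 18.577$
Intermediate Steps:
$N = 69881$ ($N = 35673 + 34208 = 69881$)
$\left(\frac{73155}{-71865} + \frac{N}{-19271}\right) \left(-4\right) = \left(\frac{73155}{-71865} + \frac{69881}{-19271}\right) \left(-4\right) = \left(73155 \left(- \frac{1}{71865}\right) + 69881 \left(- \frac{1}{19271}\right)\right) \left(-4\right) = \left(- \frac{4877}{4791} - \frac{9983}{2753}\right) \left(-4\right) = \left(- \frac{61254934}{13189623}\right) \left(-4\right) = \frac{245019736}{13189623}$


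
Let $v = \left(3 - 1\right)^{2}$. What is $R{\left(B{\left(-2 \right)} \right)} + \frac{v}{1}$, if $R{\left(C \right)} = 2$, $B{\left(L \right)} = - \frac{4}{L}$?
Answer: $6$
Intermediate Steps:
$v = 4$ ($v = 2^{2} = 4$)
$R{\left(B{\left(-2 \right)} \right)} + \frac{v}{1} = 2 + 1^{-1} \cdot 4 = 2 + 1 \cdot 4 = 2 + 4 = 6$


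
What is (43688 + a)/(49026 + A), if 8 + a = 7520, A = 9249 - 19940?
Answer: 10240/7667 ≈ 1.3356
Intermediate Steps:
A = -10691
a = 7512 (a = -8 + 7520 = 7512)
(43688 + a)/(49026 + A) = (43688 + 7512)/(49026 - 10691) = 51200/38335 = 51200*(1/38335) = 10240/7667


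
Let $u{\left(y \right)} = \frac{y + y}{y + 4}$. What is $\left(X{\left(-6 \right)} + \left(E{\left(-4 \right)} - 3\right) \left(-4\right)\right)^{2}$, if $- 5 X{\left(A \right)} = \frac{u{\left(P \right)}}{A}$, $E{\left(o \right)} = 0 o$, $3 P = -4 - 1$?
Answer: $\frac{63001}{441} \approx 142.86$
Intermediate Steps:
$P = - \frac{5}{3}$ ($P = \frac{-4 - 1}{3} = \frac{1}{3} \left(-5\right) = - \frac{5}{3} \approx -1.6667$)
$E{\left(o \right)} = 0$
$u{\left(y \right)} = \frac{2 y}{4 + y}$
$X{\left(A \right)} = \frac{2}{7 A}$ ($X{\left(A \right)} = - \frac{2 \left(- \frac{5}{3}\right) \frac{1}{4 - \frac{5}{3}} \frac{1}{A}}{5} = - \frac{2 \left(- \frac{5}{3}\right) \frac{1}{\frac{7}{3}} \frac{1}{A}}{5} = - \frac{2 \left(- \frac{5}{3}\right) \frac{3}{7} \frac{1}{A}}{5} = - \frac{\left(- \frac{10}{7}\right) \frac{1}{A}}{5} = \frac{2}{7 A}$)
$\left(X{\left(-6 \right)} + \left(E{\left(-4 \right)} - 3\right) \left(-4\right)\right)^{2} = \left(\frac{2}{7 \left(-6\right)} + \left(0 - 3\right) \left(-4\right)\right)^{2} = \left(\frac{2}{7} \left(- \frac{1}{6}\right) - -12\right)^{2} = \left(- \frac{1}{21} + 12\right)^{2} = \left(\frac{251}{21}\right)^{2} = \frac{63001}{441}$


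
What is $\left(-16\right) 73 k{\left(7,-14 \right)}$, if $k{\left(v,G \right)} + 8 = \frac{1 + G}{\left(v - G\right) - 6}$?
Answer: $\frac{155344}{15} \approx 10356.0$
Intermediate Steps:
$k{\left(v,G \right)} = -8 + \frac{1 + G}{-6 + v - G}$ ($k{\left(v,G \right)} = -8 + \frac{1 + G}{\left(v - G\right) - 6} = -8 + \frac{1 + G}{-6 + v - G}$)
$\left(-16\right) 73 k{\left(7,-14 \right)} = \left(-16\right) 73 \frac{-49 - -126 + 8 \cdot 7}{6 - 14 - 7} = - 1168 \frac{-49 + 126 + 56}{6 - 14 - 7} = - 1168 \frac{1}{-15} \cdot 133 = - 1168 \left(\left(- \frac{1}{15}\right) 133\right) = \left(-1168\right) \left(- \frac{133}{15}\right) = \frac{155344}{15}$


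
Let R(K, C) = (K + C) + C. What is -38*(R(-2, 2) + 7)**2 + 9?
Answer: -3069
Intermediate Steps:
R(K, C) = K + 2*C (R(K, C) = (C + K) + C = K + 2*C)
-38*(R(-2, 2) + 7)**2 + 9 = -38*((-2 + 2*2) + 7)**2 + 9 = -38*((-2 + 4) + 7)**2 + 9 = -38*(2 + 7)**2 + 9 = -38*9**2 + 9 = -38*81 + 9 = -3078 + 9 = -3069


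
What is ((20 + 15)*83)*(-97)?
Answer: -281785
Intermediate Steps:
((20 + 15)*83)*(-97) = (35*83)*(-97) = 2905*(-97) = -281785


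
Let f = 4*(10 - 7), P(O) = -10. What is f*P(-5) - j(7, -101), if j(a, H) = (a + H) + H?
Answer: 75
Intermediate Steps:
j(a, H) = a + 2*H (j(a, H) = (H + a) + H = a + 2*H)
f = 12 (f = 4*3 = 12)
f*P(-5) - j(7, -101) = 12*(-10) - (7 + 2*(-101)) = -120 - (7 - 202) = -120 - 1*(-195) = -120 + 195 = 75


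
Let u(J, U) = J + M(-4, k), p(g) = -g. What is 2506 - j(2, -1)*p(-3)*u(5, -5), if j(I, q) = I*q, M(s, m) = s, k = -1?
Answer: 2512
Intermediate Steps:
u(J, U) = -4 + J (u(J, U) = J - 4 = -4 + J)
2506 - j(2, -1)*p(-3)*u(5, -5) = 2506 - (2*(-1))*(-1*(-3))*(-4 + 5) = 2506 - (-2*3) = 2506 - (-6) = 2506 - 1*(-6) = 2506 + 6 = 2512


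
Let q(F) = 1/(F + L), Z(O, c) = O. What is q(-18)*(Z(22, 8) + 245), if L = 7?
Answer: -267/11 ≈ -24.273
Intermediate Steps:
q(F) = 1/(7 + F) (q(F) = 1/(F + 7) = 1/(7 + F))
q(-18)*(Z(22, 8) + 245) = (22 + 245)/(7 - 18) = 267/(-11) = -1/11*267 = -267/11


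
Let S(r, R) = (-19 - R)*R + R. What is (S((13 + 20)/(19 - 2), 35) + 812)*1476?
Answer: -1539468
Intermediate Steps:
S(r, R) = R + R*(-19 - R) (S(r, R) = R*(-19 - R) + R = R + R*(-19 - R))
(S((13 + 20)/(19 - 2), 35) + 812)*1476 = (-1*35*(18 + 35) + 812)*1476 = (-1*35*53 + 812)*1476 = (-1855 + 812)*1476 = -1043*1476 = -1539468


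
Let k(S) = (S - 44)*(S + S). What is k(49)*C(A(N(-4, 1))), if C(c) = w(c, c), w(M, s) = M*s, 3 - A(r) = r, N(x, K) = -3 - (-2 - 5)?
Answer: 490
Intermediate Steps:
N(x, K) = 4 (N(x, K) = -3 - 1*(-7) = -3 + 7 = 4)
A(r) = 3 - r
C(c) = c² (C(c) = c*c = c²)
k(S) = 2*S*(-44 + S) (k(S) = (-44 + S)*(2*S) = 2*S*(-44 + S))
k(49)*C(A(N(-4, 1))) = (2*49*(-44 + 49))*(3 - 1*4)² = (2*49*5)*(3 - 4)² = 490*(-1)² = 490*1 = 490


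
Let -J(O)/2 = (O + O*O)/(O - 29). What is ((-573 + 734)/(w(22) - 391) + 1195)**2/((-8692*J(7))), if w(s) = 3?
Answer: -2363144553011/73277593088 ≈ -32.249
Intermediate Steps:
J(O) = -2*(O + O**2)/(-29 + O) (J(O) = -2*(O + O*O)/(O - 29) = -2*(O + O**2)/(-29 + O))
((-573 + 734)/(w(22) - 391) + 1195)**2/((-8692*J(7))) = ((-573 + 734)/(3 - 391) + 1195)**2/((-(-17384)*7*(1 + 7)/(-29 + 7))) = (161/(-388) + 1195)**2/((-(-17384)*7*8/(-22))) = (161*(-1/388) + 1195)**2/((-(-17384)*7*(-1)*8/22)) = (-161/388 + 1195)**2/((-8692*56/11)) = (463499/388)**2/(-486752/11) = (214831323001/150544)*(-11/486752) = -2363144553011/73277593088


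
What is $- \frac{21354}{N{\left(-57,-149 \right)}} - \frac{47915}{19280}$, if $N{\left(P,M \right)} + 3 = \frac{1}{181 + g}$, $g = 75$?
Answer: $\frac{21071951983}{2957552} \approx 7124.8$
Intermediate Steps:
$N{\left(P,M \right)} = - \frac{767}{256}$ ($N{\left(P,M \right)} = -3 + \frac{1}{181 + 75} = -3 + \frac{1}{256} = - \frac{767}{256}$)
$- \frac{21354}{N{\left(-57,-149 \right)}} - \frac{47915}{19280} = - \frac{21354}{- \frac{767}{256}} - \frac{47915}{19280} = \left(-21354\right) \left(- \frac{256}{767}\right) - \frac{9583}{3856} = \frac{5466624}{767} - \frac{9583}{3856} = \frac{21071951983}{2957552}$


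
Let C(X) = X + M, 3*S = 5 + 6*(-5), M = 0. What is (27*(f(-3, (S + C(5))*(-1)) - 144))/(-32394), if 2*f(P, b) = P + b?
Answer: 2589/21596 ≈ 0.11988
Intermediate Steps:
S = -25/3 (S = (5 + 6*(-5))/3 = (5 - 30)/3 = (⅓)*(-25) = -25/3 ≈ -8.3333)
C(X) = X (C(X) = X + 0 = X)
f(P, b) = P/2 + b/2 (f(P, b) = (P + b)/2 = P/2 + b/2)
(27*(f(-3, (S + C(5))*(-1)) - 144))/(-32394) = (27*(((½)*(-3) + ((-25/3 + 5)*(-1))/2) - 144))/(-32394) = (27*((-3/2 + (-10/3*(-1))/2) - 144))*(-1/32394) = (27*((-3/2 + (½)*(10/3)) - 144))*(-1/32394) = (27*((-3/2 + 5/3) - 144))*(-1/32394) = (27*(⅙ - 144))*(-1/32394) = (27*(-863/6))*(-1/32394) = -7767/2*(-1/32394) = 2589/21596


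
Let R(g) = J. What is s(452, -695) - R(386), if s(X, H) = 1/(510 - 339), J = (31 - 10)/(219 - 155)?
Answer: -3527/10944 ≈ -0.32228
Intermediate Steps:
J = 21/64 ≈ 0.32813
s(X, H) = 1/171
R(g) = 21/64
s(452, -695) - R(386) = 1/171 - 1*21/64 = 1/171 - 21/64 = -3527/10944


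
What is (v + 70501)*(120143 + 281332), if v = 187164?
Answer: 103446055875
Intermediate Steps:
(v + 70501)*(120143 + 281332) = (187164 + 70501)*(120143 + 281332) = 257665*401475 = 103446055875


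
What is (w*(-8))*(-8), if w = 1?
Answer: 64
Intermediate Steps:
(w*(-8))*(-8) = (1*(-8))*(-8) = -8*(-8) = 64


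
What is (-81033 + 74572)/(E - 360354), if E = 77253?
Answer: 71/3111 ≈ 0.022822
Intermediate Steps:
(-81033 + 74572)/(E - 360354) = (-81033 + 74572)/(77253 - 360354) = -6461/(-283101) = -6461*(-1/283101) = 71/3111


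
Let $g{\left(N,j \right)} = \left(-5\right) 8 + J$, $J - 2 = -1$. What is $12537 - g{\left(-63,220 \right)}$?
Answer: $12576$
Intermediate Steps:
$J = 1$ ($J = 2 - 1 = 1$)
$g{\left(N,j \right)} = -39$ ($g{\left(N,j \right)} = \left(-5\right) 8 + 1 = -40 + 1 = -39$)
$12537 - g{\left(-63,220 \right)} = 12537 - -39 = 12537 + 39 = 12576$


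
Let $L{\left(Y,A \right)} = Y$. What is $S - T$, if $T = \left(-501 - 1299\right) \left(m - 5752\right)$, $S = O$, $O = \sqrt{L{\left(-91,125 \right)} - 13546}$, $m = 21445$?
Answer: $28247400 + i \sqrt{13637} \approx 2.8247 \cdot 10^{7} + 116.78 i$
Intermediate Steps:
$O = i \sqrt{13637}$ ($O = \sqrt{-91 - 13546} = \sqrt{-13637} = i \sqrt{13637} \approx 116.78 i$)
$S = i \sqrt{13637} \approx 116.78 i$
$T = -28247400$ ($T = \left(-501 - 1299\right) \left(21445 - 5752\right) = \left(-1800\right) 15693 = -28247400$)
$S - T = i \sqrt{13637} - -28247400 = i \sqrt{13637} + 28247400 = 28247400 + i \sqrt{13637}$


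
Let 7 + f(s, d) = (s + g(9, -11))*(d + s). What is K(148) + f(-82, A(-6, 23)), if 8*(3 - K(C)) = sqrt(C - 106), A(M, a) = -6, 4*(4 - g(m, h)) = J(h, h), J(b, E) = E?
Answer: 6618 - sqrt(42)/8 ≈ 6617.2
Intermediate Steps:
g(m, h) = 4 - h/4
f(s, d) = -7 + (27/4 + s)*(d + s) (f(s, d) = -7 + (s + (4 - 1/4*(-11)))*(d + s) = -7 + (s + (4 + 11/4))*(d + s) = -7 + (s + 27/4)*(d + s) = -7 + (27/4 + s)*(d + s))
K(C) = 3 - sqrt(-106 + C)/8 (K(C) = 3 - sqrt(C - 106)/8 = 3 - sqrt(-106 + C)/8)
K(148) + f(-82, A(-6, 23)) = (3 - sqrt(-106 + 148)/8) + (-7 + (-82)**2 + (27/4)*(-6) + (27/4)*(-82) - 6*(-82)) = (3 - sqrt(42)/8) + (-7 + 6724 - 81/2 - 1107/2 + 492) = (3 - sqrt(42)/8) + 6615 = 6618 - sqrt(42)/8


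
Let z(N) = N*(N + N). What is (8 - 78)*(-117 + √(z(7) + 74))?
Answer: 8190 - 140*√43 ≈ 7272.0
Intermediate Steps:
z(N) = 2*N² (z(N) = N*(2*N) = 2*N²)
(8 - 78)*(-117 + √(z(7) + 74)) = (8 - 78)*(-117 + √(2*7² + 74)) = -70*(-117 + √(2*49 + 74)) = -70*(-117 + √(98 + 74)) = -70*(-117 + √172) = -70*(-117 + 2*√43) = 8190 - 140*√43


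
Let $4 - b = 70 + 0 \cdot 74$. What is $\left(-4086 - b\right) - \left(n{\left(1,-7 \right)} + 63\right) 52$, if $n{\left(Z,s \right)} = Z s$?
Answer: $-6932$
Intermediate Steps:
$b = -66$ ($b = 4 - \left(70 + 0 \cdot 74\right) = 4 - \left(70 + 0\right) = 4 - 70 = -66$)
$\left(-4086 - b\right) - \left(n{\left(1,-7 \right)} + 63\right) 52 = \left(-4086 - -66\right) - \left(1 \left(-7\right) + 63\right) 52 = \left(-4086 + 66\right) - \left(-7 + 63\right) 52 = -4020 - 56 \cdot 52 = -4020 - 2912 = -6932$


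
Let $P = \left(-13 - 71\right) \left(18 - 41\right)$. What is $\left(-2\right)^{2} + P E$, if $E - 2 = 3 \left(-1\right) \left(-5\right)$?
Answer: $32848$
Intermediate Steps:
$P = 1932$ ($P = \left(-84\right) \left(-23\right) = 1932$)
$E = 17$ ($E = 2 + 3 \left(-1\right) \left(-5\right) = 2 - -15 = 2 + 15 = 17$)
$\left(-2\right)^{2} + P E = \left(-2\right)^{2} + 1932 \cdot 17 = 4 + 32844 = 32848$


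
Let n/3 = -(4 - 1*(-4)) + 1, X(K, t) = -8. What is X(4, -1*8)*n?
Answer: 168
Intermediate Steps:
n = -21 (n = 3*(-(4 - 1*(-4)) + 1) = 3*(-(4 + 4) + 1) = 3*(-1*8 + 1) = 3*(-8 + 1) = 3*(-7) = -21)
X(4, -1*8)*n = -8*(-21) = 168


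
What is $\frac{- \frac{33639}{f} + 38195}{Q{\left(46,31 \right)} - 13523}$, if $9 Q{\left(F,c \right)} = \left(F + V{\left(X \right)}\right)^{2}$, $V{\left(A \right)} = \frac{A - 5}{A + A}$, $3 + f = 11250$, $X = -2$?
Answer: $- \frac{20618185248}{7163705419} \approx -2.8781$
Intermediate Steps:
$f = 11247$ ($f = -3 + 11250 = 11247$)
$V{\left(A \right)} = \frac{-5 + A}{2 A}$
$Q{\left(F,c \right)} = \frac{\left(\frac{7}{4} + F\right)^{2}}{9}$ ($Q{\left(F,c \right)} = \frac{\left(F + \frac{-5 - 2}{2 \left(-2\right)}\right)^{2}}{9} = \frac{\left(F + \frac{1}{2} \left(- \frac{1}{2}\right) \left(-7\right)\right)^{2}}{9} = \frac{\left(F + \frac{7}{4}\right)^{2}}{9} = \frac{\left(\frac{7}{4} + F\right)^{2}}{9}$)
$\frac{- \frac{33639}{f} + 38195}{Q{\left(46,31 \right)} - 13523} = \frac{- \frac{33639}{11247} + 38195}{\frac{\left(7 + 4 \cdot 46\right)^{2}}{144} - 13523} = \frac{\left(-33639\right) \frac{1}{11247} + 38195}{\frac{\left(7 + 184\right)^{2}}{144} - 13523} = \frac{- \frac{11213}{3749} + 38195}{\frac{191^{2}}{144} - 13523} = \frac{143181842}{3749 \left(\frac{1}{144} \cdot 36481 - 13523\right)} = \frac{143181842}{3749 \left(\frac{36481}{144} - 13523\right)} = \frac{143181842}{3749 \left(- \frac{1910831}{144}\right)} = \frac{143181842}{3749} \left(- \frac{144}{1910831}\right) = - \frac{20618185248}{7163705419}$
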